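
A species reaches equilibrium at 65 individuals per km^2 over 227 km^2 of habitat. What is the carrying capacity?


K = 65 * 227 = 14755 individuals

14755 individuals


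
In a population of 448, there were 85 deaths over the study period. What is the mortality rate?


Mortality rate = 85 / 448 = 0.189732 ≈ 0.1897

0.1897


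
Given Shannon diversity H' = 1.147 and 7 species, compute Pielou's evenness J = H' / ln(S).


ln(7) = 1.94591
J = H' / ln(S) = 1.147 / 1.94591 = 0.589441 ≈ 0.5894

0.5894


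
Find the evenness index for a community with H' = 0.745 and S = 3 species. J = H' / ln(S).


ln(3) = 1.09861
J = H' / ln(S) = 0.745 / 1.09861 = 0.678130 ≈ 0.6781

0.6781


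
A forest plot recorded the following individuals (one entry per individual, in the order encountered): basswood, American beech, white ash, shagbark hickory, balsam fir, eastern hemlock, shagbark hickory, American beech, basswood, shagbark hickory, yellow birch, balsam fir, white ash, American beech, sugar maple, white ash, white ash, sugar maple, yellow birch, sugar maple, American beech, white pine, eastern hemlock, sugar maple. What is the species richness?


Total individuals logged = 24
Distinct species (count of individuals): basswood (2), American beech (4), white ash (4), shagbark hickory (3), balsam fir (2), eastern hemlock (2), yellow birch (2), sugar maple (4), white pine (1)
Species richness = number of distinct species = 9

9


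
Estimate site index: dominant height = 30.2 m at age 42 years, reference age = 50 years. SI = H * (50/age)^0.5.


50/42 = 1.19048
(1.19048)^0.5 = 1.09109
SI = 30.2 * 1.09109 = 32.9509 ≈ 33.0 m

33.0 m


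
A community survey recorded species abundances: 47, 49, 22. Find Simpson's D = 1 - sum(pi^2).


Total N = 47 + 49 + 22 = 118
Per-species terms:
  p = 47/118 = 0.398305; p^2 = 0.398305^2 = 0.158647
  p = 49/118 = 0.415254; p^2 = 0.415254^2 = 0.172436
  p = 22/118 = 0.186441; p^2 = 0.186441^2 = 0.034760
sum(p^2) = 0.158647 + 0.172436 + 0.034760 = 0.365843
D = 1 - 0.365843 = 0.634157 ≈ 0.6342

0.6342


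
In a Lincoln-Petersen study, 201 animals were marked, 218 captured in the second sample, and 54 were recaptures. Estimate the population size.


N = M * C / R = 201 * 218 / 54 = 43818 / 54 = 811.44 ≈ 811

811 individuals


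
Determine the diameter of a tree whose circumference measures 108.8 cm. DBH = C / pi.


DBH = C / pi = 108.8 / 3.141593 = 34.6321 ≈ 34.63 cm

34.63 cm


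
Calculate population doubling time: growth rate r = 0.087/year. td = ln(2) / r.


td = ln(2) / 0.087 = 0.693147 / 0.087 = 7.96721 ≈ 8.0 years

8.0 years


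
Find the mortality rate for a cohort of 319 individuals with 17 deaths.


Mortality rate = 17 / 319 = 0.053292 ≈ 0.0533

0.0533


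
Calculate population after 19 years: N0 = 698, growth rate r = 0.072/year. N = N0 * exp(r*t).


r*t = 0.072 * 19 = 1.368
exp(1.368) = 3.92749
N = 698 * 3.92749 = 2741.39 ≈ 2741

2741


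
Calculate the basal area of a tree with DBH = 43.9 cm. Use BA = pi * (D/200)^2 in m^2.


D/200 = 43.9/200 = 0.2195 m
(D/200)^2 = 0.2195^2 = 0.04818025
BA = 3.141593 * 0.04818025 = 0.151363 ≈ 0.1514 m^2

0.1514 m^2


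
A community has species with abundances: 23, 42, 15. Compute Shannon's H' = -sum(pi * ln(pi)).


Total N = 23 + 42 + 15 = 80
Per-species terms:
  p = 23/80 = 0.287500; ln(p) = -1.246532; p*ln(p) = 0.287500 * (-1.246532) = -0.358378
  p = 42/80 = 0.525000; ln(p) = -0.644357; p*ln(p) = 0.525000 * (-0.644357) = -0.338287
  p = 15/80 = 0.187500; ln(p) = -1.673976; p*ln(p) = 0.187500 * (-1.673976) = -0.313871
sum(p*ln(p)) = (-0.358378) + (-0.338287) + (-0.313871) = -1.010536
H' = -(-1.010536) = 1.010536 ≈ 1.0105

1.0105


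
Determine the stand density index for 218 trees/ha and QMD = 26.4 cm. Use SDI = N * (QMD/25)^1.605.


QMD/25 = 26.4/25 = 1.056
(1.056)^1.605 = exp(1.605 * ln(1.056)) = exp(1.605 * 0.0544882) = exp(0.0874536) = 1.09139
SDI = 218 * 1.09139 = 237.923 ≈ 238

238


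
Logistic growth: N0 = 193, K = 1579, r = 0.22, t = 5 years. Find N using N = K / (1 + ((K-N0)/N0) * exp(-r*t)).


(K - N0)/N0 = (1579 - 193)/193 = 1386/193 = 7.18135
r*t = 0.22 * 5 = 1.1; exp(-1.1) = 0.332871
7.18135 * 0.332871 = 2.39046
1 + 2.39046 = 3.39046
N = 1579 / 3.39046 = 465.719 ≈ 466

466


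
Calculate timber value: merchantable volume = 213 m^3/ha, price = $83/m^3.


Value = 213 * 83 = $17679/ha

$17679/ha


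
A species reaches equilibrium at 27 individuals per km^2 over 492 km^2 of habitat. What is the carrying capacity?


K = 27 * 492 = 13284 individuals

13284 individuals


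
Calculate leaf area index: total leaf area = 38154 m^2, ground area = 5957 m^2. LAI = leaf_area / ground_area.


LAI = 38154 / 5957 = 6.4049 ≈ 6.40

6.40


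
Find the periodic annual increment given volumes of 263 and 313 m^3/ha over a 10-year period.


PAI = (V2 - V1) / period = (313 - 263) / 10 = 50 / 10 = 5.00 m^3/ha/yr

5.00 m^3/ha/yr


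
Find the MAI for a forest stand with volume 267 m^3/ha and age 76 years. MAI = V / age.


MAI = 267 / 76 = 3.5132 ≈ 3.51 m^3/ha/yr

3.51 m^3/ha/yr


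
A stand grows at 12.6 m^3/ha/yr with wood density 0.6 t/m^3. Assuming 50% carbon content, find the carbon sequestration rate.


C = 12.6 * 0.6 * 0.5 = 3.78 t C/ha/yr

3.78 t C/ha/yr


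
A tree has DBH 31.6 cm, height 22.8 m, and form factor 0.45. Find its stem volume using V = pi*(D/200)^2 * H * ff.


(D/200)^2 = (31.6/200)^2 = 0.158^2 = 0.024964
BA = 3.141593 * 0.024964 = 0.0784267 m^2
V = 0.0784267 * 22.8 * 0.45 = 0.804658 ≈ 0.805 m^3

0.805 m^3


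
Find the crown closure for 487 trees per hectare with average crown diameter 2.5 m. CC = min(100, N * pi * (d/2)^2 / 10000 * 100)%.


(d/2)^2 = (2.5/2)^2 = 1.25^2 = 1.5625
Crown area = 3.141593 * 1.5625 = 4.90874 m^2
N * area / 10000 * 100 = 487 * 4.90874 / 10000 * 100 = 23.9056
CC = min(100, 23.9056) = 23.9056 ≈ 23.9%

23.9%


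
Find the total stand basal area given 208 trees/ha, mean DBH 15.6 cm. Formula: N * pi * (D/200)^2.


(D/200)^2 = (15.6/200)^2 = 0.078^2 = 0.006084
Individual BA = 3.141593 * 0.006084 = 0.0191135 m^2
Stand BA = 208 * 0.0191135 = 3.97561 ≈ 3.98 m^2/ha

3.98 m^2/ha


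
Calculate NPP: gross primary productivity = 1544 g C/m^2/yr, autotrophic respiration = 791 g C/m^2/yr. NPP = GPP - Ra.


NPP = GPP - Ra = 1544 - 791 = 753 g C/m^2/yr

753 g C/m^2/yr


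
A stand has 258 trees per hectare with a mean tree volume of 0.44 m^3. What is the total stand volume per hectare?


V_stand = 258 * 0.44 = 113.52 ≈ 113.5 m^3/ha

113.5 m^3/ha


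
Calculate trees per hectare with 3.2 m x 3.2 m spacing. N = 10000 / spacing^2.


N = 10000 / 3.2^2 = 10000 / 10.24 = 976.563 ≈ 977 trees/ha

977 trees/ha


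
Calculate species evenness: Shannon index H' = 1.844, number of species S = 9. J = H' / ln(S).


ln(9) = 2.19722
J = H' / ln(S) = 1.844 / 2.19722 = 0.839242 ≈ 0.8392

0.8392


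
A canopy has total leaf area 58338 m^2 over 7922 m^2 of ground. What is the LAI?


LAI = 58338 / 7922 = 7.3640 ≈ 7.36

7.36


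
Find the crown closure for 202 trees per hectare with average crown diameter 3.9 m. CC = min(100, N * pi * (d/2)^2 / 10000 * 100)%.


(d/2)^2 = (3.9/2)^2 = 1.95^2 = 3.8025
Crown area = 3.141593 * 3.8025 = 11.9459 m^2
N * area / 10000 * 100 = 202 * 11.9459 / 10000 * 100 = 24.1307
CC = min(100, 24.1307) = 24.1307 ≈ 24.1%

24.1%


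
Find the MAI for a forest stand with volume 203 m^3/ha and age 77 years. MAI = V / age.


MAI = 203 / 77 = 2.6364 ≈ 2.64 m^3/ha/yr

2.64 m^3/ha/yr


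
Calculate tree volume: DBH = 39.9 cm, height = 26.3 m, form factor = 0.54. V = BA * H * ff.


(D/200)^2 = (39.9/200)^2 = 0.1995^2 = 0.03980025
BA = 3.141593 * 0.03980025 = 0.125036 m^2
V = 0.125036 * 26.3 * 0.54 = 1.77576 ≈ 1.776 m^3

1.776 m^3


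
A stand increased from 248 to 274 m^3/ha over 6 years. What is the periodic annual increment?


PAI = (V2 - V1) / period = (274 - 248) / 6 = 26 / 6 = 4.3333 ≈ 4.33 m^3/ha/yr

4.33 m^3/ha/yr


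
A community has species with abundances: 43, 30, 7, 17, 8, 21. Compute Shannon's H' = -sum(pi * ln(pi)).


Total N = 43 + 30 + 7 + 17 + 8 + 21 = 126
Per-species terms:
  p = 43/126 = 0.341270; ln(p) = -1.075081; p*ln(p) = 0.341270 * (-1.075081) = -0.366893
  p = 30/126 = 0.238095; ln(p) = -1.435086; p*ln(p) = 0.238095 * (-1.435086) = -0.341687
  p = 7/126 = 0.055556; ln(p) = -2.890364; p*ln(p) = 0.055556 * (-2.890364) = -0.160577
  p = 17/126 = 0.134921; ln(p) = -2.003066; p*ln(p) = 0.134921 * (-2.003066) = -0.270256
  p = 8/126 = 0.063492; ln(p) = -2.756841; p*ln(p) = 0.063492 * (-2.756841) = -0.175037
  p = 21/126 = 0.166667; ln(p) = -1.791757; p*ln(p) = 0.166667 * (-1.791757) = -0.298627
sum(p*ln(p)) = (-0.366893) + (-0.341687) + (-0.160577) + (-0.270256) + (-0.175037) + (-0.298627) = -1.613077
H' = -(-1.613077) = 1.613077 ≈ 1.6131

1.6131


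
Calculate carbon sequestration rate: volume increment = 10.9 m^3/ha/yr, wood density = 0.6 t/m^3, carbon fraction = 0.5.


C = 10.9 * 0.6 * 0.5 = 3.27 t C/ha/yr

3.27 t C/ha/yr


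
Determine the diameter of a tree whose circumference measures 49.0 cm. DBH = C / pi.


DBH = C / pi = 49.0 / 3.141593 = 15.5972 ≈ 15.60 cm

15.60 cm


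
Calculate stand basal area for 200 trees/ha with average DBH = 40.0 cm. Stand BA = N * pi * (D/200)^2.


(D/200)^2 = (40.0/200)^2 = 0.2^2 = 0.04
Individual BA = 3.141593 * 0.04 = 0.125664 m^2
Stand BA = 200 * 0.125664 = 25.1328 ≈ 25.13 m^2/ha

25.13 m^2/ha


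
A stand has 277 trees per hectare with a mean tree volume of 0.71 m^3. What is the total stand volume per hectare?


V_stand = 277 * 0.71 = 196.67 ≈ 196.7 m^3/ha

196.7 m^3/ha


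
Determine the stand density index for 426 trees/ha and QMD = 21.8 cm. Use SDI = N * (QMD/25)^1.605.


QMD/25 = 21.8/25 = 0.872
(0.872)^1.605 = exp(1.605 * ln(0.872)) = exp(1.605 * (-0.136966)) = exp(-0.219830) = 0.802655
SDI = 426 * 0.802655 = 341.931 ≈ 342

342


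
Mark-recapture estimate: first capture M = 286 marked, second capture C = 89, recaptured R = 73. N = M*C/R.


N = M * C / R = 286 * 89 / 73 = 25454 / 73 = 348.68 ≈ 349

349 individuals


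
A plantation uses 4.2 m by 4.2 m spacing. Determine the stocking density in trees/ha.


N = 10000 / 4.2^2 = 10000 / 17.64 = 566.893 ≈ 567 trees/ha

567 trees/ha


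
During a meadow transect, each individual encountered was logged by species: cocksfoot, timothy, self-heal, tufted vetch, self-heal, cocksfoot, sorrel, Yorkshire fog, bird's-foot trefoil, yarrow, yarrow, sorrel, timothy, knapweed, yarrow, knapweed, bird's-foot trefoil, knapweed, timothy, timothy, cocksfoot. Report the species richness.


Total individuals logged = 21
Distinct species (count of individuals): cocksfoot (3), timothy (4), self-heal (2), tufted vetch (1), sorrel (2), Yorkshire fog (1), bird's-foot trefoil (2), yarrow (3), knapweed (3)
Species richness = number of distinct species = 9

9


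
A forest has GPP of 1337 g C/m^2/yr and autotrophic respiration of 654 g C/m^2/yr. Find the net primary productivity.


NPP = GPP - Ra = 1337 - 654 = 683 g C/m^2/yr

683 g C/m^2/yr


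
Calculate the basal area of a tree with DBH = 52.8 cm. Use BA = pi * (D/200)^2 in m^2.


D/200 = 52.8/200 = 0.264 m
(D/200)^2 = 0.264^2 = 0.069696
BA = 3.141593 * 0.069696 = 0.218956 ≈ 0.2190 m^2

0.2190 m^2


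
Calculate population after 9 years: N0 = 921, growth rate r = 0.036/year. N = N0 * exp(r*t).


r*t = 0.036 * 9 = 0.324
exp(0.324) = 1.38265
N = 921 * 1.38265 = 1273.42 ≈ 1273

1273


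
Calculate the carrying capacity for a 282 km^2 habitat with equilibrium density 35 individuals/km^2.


K = 35 * 282 = 9870 individuals

9870 individuals


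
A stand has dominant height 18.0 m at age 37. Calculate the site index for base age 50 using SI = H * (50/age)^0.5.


50/37 = 1.35135
(1.35135)^0.5 = 1.16248
SI = 18.0 * 1.16248 = 20.9246 ≈ 20.9 m

20.9 m


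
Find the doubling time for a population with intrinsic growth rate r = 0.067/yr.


td = ln(2) / 0.067 = 0.693147 / 0.067 = 10.3455 ≈ 10.3 years

10.3 years


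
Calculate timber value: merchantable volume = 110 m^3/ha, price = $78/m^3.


Value = 110 * 78 = $8580/ha

$8580/ha


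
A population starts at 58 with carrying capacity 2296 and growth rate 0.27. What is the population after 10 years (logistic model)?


(K - N0)/N0 = (2296 - 58)/58 = 2238/58 = 38.5862
r*t = 0.27 * 10 = 2.7; exp(-2.7) = 0.0672055
38.5862 * 0.0672055 = 2.59320
1 + 2.59320 = 3.59320
N = 2296 / 3.59320 = 638.985 ≈ 639

639


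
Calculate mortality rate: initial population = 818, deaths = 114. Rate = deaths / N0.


Mortality rate = 114 / 818 = 0.139364 ≈ 0.1394

0.1394


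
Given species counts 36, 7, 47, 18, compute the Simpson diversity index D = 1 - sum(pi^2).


Total N = 36 + 7 + 47 + 18 = 108
Per-species terms:
  p = 36/108 = 0.333333; p^2 = 0.333333^2 = 0.111111
  p = 7/108 = 0.064815; p^2 = 0.064815^2 = 0.004201
  p = 47/108 = 0.435185; p^2 = 0.435185^2 = 0.189386
  p = 18/108 = 0.166667; p^2 = 0.166667^2 = 0.027778
sum(p^2) = 0.111111 + 0.004201 + 0.189386 + 0.027778 = 0.332476
D = 1 - 0.332476 = 0.667524 ≈ 0.6675

0.6675


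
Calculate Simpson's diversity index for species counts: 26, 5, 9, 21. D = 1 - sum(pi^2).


Total N = 26 + 5 + 9 + 21 = 61
Per-species terms:
  p = 26/61 = 0.426230; p^2 = 0.426230^2 = 0.181672
  p = 5/61 = 0.081967; p^2 = 0.081967^2 = 0.006719
  p = 9/61 = 0.147541; p^2 = 0.147541^2 = 0.021768
  p = 21/61 = 0.344262; p^2 = 0.344262^2 = 0.118516
sum(p^2) = 0.181672 + 0.006719 + 0.021768 + 0.118516 = 0.328675
D = 1 - 0.328675 = 0.671325 ≈ 0.6713

0.6713


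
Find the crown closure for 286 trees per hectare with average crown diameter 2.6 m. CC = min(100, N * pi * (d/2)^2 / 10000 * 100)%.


(d/2)^2 = (2.6/2)^2 = 1.3^2 = 1.69
Crown area = 3.141593 * 1.69 = 5.30929 m^2
N * area / 10000 * 100 = 286 * 5.30929 / 10000 * 100 = 15.1846
CC = min(100, 15.1846) = 15.1846 ≈ 15.2%

15.2%


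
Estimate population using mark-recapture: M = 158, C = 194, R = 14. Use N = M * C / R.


N = M * C / R = 158 * 194 / 14 = 30652 / 14 = 2189.43 ≈ 2189

2189 individuals


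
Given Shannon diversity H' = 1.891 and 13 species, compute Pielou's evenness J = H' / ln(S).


ln(13) = 2.56495
J = H' / ln(S) = 1.891 / 2.56495 = 0.737246 ≈ 0.7372

0.7372


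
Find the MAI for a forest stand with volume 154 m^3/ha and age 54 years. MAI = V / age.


MAI = 154 / 54 = 2.8519 ≈ 2.85 m^3/ha/yr

2.85 m^3/ha/yr


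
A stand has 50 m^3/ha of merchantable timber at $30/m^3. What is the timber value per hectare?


Value = 50 * 30 = $1500/ha

$1500/ha


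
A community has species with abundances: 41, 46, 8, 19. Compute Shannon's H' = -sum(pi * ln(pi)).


Total N = 41 + 46 + 8 + 19 = 114
Per-species terms:
  p = 41/114 = 0.359649; ln(p) = -1.022627; p*ln(p) = 0.359649 * (-1.022627) = -0.367787
  p = 46/114 = 0.403509; ln(p) = -0.907556; p*ln(p) = 0.403509 * (-0.907556) = -0.366207
  p = 8/114 = 0.070175; ln(p) = -2.656763; p*ln(p) = 0.070175 * (-2.656763) = -0.186438
  p = 19/114 = 0.166667; ln(p) = -1.791757; p*ln(p) = 0.166667 * (-1.791757) = -0.298627
sum(p*ln(p)) = (-0.367787) + (-0.366207) + (-0.186438) + (-0.298627) = -1.219059
H' = -(-1.219059) = 1.219059 ≈ 1.2191

1.2191


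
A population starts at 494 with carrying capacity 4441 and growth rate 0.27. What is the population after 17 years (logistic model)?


(K - N0)/N0 = (4441 - 494)/494 = 3947/494 = 7.98988
r*t = 0.27 * 17 = 4.59; exp(-4.59) = 0.0101529
7.98988 * 0.0101529 = 0.0811205
1 + 0.0811205 = 1.08112
N = 4441 / 1.08112 = 4107.78 ≈ 4108

4108


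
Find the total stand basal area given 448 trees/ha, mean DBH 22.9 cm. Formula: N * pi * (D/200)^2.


(D/200)^2 = (22.9/200)^2 = 0.1145^2 = 0.01311025
Individual BA = 3.141593 * 0.01311025 = 0.0411871 m^2
Stand BA = 448 * 0.0411871 = 18.4518 ≈ 18.45 m^2/ha

18.45 m^2/ha


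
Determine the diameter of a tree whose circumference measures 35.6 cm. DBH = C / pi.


DBH = C / pi = 35.6 / 3.141593 = 11.3318 ≈ 11.33 cm

11.33 cm


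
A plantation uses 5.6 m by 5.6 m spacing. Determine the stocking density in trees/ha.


N = 10000 / 5.6^2 = 10000 / 31.36 = 318.878 ≈ 319 trees/ha

319 trees/ha


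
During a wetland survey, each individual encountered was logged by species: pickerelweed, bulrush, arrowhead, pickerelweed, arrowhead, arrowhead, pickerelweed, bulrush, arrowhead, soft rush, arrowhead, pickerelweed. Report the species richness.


Total individuals logged = 12
Distinct species (count of individuals): pickerelweed (4), bulrush (2), arrowhead (5), soft rush (1)
Species richness = number of distinct species = 4

4


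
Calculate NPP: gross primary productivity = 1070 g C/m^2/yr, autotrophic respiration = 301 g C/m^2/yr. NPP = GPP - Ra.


NPP = GPP - Ra = 1070 - 301 = 769 g C/m^2/yr

769 g C/m^2/yr


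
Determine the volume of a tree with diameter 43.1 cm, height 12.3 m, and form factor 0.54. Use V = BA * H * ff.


(D/200)^2 = (43.1/200)^2 = 0.2155^2 = 0.04644025
BA = 3.141593 * 0.04644025 = 0.145896 m^2
V = 0.145896 * 12.3 * 0.54 = 0.969041 ≈ 0.969 m^3

0.969 m^3


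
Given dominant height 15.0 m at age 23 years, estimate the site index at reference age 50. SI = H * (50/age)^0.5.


50/23 = 2.17391
(2.17391)^0.5 = 1.47442
SI = 15.0 * 1.47442 = 22.1163 ≈ 22.1 m

22.1 m


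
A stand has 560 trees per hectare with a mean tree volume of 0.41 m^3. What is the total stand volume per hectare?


V_stand = 560 * 0.41 = 229.6 m^3/ha

229.6 m^3/ha


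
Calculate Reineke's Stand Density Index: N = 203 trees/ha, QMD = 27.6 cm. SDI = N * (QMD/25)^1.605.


QMD/25 = 27.6/25 = 1.104
(1.104)^1.605 = exp(1.605 * ln(1.104)) = exp(1.605 * 0.0989399) = exp(0.158799) = 1.17210
SDI = 203 * 1.17210 = 237.936 ≈ 238

238


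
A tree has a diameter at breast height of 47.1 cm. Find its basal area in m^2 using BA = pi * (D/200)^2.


D/200 = 47.1/200 = 0.2355 m
(D/200)^2 = 0.2355^2 = 0.05546025
BA = 3.141593 * 0.05546025 = 0.174234 ≈ 0.1742 m^2

0.1742 m^2


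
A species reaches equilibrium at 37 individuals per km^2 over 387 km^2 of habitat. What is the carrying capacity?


K = 37 * 387 = 14319 individuals

14319 individuals


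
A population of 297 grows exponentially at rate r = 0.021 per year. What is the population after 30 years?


r*t = 0.021 * 30 = 0.63
exp(0.63) = 1.87761
N = 297 * 1.87761 = 557.650 ≈ 558

558


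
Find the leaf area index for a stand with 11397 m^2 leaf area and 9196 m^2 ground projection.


LAI = 11397 / 9196 = 1.2393 ≈ 1.24

1.24


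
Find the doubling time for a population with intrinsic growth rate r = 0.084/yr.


td = ln(2) / 0.084 = 0.693147 / 0.084 = 8.25175 ≈ 8.3 years

8.3 years


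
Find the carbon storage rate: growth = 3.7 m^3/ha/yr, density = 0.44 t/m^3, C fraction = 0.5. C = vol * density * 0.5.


C = 3.7 * 0.44 * 0.5 = 0.814 ≈ 0.81 t C/ha/yr

0.81 t C/ha/yr


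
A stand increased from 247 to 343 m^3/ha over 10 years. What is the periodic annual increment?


PAI = (V2 - V1) / period = (343 - 247) / 10 = 96 / 10 = 9.60 m^3/ha/yr

9.60 m^3/ha/yr


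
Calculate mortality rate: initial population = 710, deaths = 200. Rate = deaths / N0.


Mortality rate = 200 / 710 = 0.281690 ≈ 0.2817

0.2817


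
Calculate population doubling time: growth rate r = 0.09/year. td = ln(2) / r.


td = ln(2) / 0.09 = 0.693147 / 0.09 = 7.70163 ≈ 7.7 years

7.7 years


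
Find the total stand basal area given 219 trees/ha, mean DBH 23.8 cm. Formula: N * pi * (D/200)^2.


(D/200)^2 = (23.8/200)^2 = 0.119^2 = 0.014161
Individual BA = 3.141593 * 0.014161 = 0.0444881 m^2
Stand BA = 219 * 0.0444881 = 9.74289 ≈ 9.74 m^2/ha

9.74 m^2/ha


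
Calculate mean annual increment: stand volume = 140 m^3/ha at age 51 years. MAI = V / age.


MAI = 140 / 51 = 2.7451 ≈ 2.75 m^3/ha/yr

2.75 m^3/ha/yr


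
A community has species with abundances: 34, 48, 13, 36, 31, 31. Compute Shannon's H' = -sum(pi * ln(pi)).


Total N = 34 + 48 + 13 + 36 + 31 + 31 = 193
Per-species terms:
  p = 34/193 = 0.176166; ln(p) = -1.736329; p*ln(p) = 0.176166 * (-1.736329) = -0.305882
  p = 48/193 = 0.248705; ln(p) = -1.391488; p*ln(p) = 0.248705 * (-1.391488) = -0.346070
  p = 13/193 = 0.067358; ln(p) = -2.697734; p*ln(p) = 0.067358 * (-2.697734) = -0.181714
  p = 36/193 = 0.186528; ln(p) = -1.679174; p*ln(p) = 0.186528 * (-1.679174) = -0.313213
  p = 31/193 = 0.160622; ln(p) = -1.828702; p*ln(p) = 0.160622 * (-1.828702) = -0.293730
  p = 31/193 = 0.160622; ln(p) = -1.828702; p*ln(p) = 0.160622 * (-1.828702) = -0.293730
sum(p*ln(p)) = (-0.305882) + (-0.346070) + (-0.181714) + (-0.313213) + (-0.293730) + (-0.293730) = -1.734339
H' = -(-1.734339) = 1.734339 ≈ 1.7343

1.7343


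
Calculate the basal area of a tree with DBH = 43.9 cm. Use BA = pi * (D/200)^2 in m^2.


D/200 = 43.9/200 = 0.2195 m
(D/200)^2 = 0.2195^2 = 0.04818025
BA = 3.141593 * 0.04818025 = 0.151363 ≈ 0.1514 m^2

0.1514 m^2


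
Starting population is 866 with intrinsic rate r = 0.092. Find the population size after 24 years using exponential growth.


r*t = 0.092 * 24 = 2.208
exp(2.208) = 9.09750
N = 866 * 9.09750 = 7878.44 ≈ 7878

7878


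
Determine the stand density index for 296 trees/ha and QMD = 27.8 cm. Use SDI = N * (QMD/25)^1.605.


QMD/25 = 27.8/25 = 1.112
(1.112)^1.605 = exp(1.605 * ln(1.112)) = exp(1.605 * 0.106160) = exp(0.170387) = 1.18576
SDI = 296 * 1.18576 = 350.985 ≈ 351

351


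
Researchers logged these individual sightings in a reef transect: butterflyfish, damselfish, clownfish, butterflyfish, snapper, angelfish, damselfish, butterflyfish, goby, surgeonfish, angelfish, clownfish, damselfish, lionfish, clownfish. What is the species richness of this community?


Total individuals logged = 15
Distinct species (count of individuals): butterflyfish (3), damselfish (3), clownfish (3), snapper (1), angelfish (2), goby (1), surgeonfish (1), lionfish (1)
Species richness = number of distinct species = 8

8


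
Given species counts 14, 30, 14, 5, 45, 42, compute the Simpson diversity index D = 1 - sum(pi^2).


Total N = 14 + 30 + 14 + 5 + 45 + 42 = 150
Per-species terms:
  p = 14/150 = 0.093333; p^2 = 0.093333^2 = 0.008711
  p = 30/150 = 0.200000; p^2 = 0.200000^2 = 0.040000
  p = 14/150 = 0.093333; p^2 = 0.093333^2 = 0.008711
  p = 5/150 = 0.033333; p^2 = 0.033333^2 = 0.001111
  p = 45/150 = 0.300000; p^2 = 0.300000^2 = 0.090000
  p = 42/150 = 0.280000; p^2 = 0.280000^2 = 0.078400
sum(p^2) = 0.008711 + 0.040000 + 0.008711 + 0.001111 + 0.090000 + 0.078400 = 0.226933
D = 1 - 0.226933 = 0.773067 ≈ 0.7731

0.7731


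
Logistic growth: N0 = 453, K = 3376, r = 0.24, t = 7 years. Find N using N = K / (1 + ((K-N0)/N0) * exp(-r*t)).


(K - N0)/N0 = (3376 - 453)/453 = 2923/453 = 6.45254
r*t = 0.24 * 7 = 1.68; exp(-1.68) = 0.186374
6.45254 * 0.186374 = 1.20259
1 + 1.20259 = 2.20259
N = 3376 / 2.20259 = 1532.74 ≈ 1533

1533


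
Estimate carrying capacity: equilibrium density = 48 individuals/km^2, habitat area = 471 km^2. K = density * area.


K = 48 * 471 = 22608 individuals

22608 individuals


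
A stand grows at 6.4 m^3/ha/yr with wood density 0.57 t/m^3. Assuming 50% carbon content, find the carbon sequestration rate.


C = 6.4 * 0.57 * 0.5 = 1.824 ≈ 1.82 t C/ha/yr

1.82 t C/ha/yr


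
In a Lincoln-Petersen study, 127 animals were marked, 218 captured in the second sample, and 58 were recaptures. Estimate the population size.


N = M * C / R = 127 * 218 / 58 = 27686 / 58 = 477.34 ≈ 477

477 individuals


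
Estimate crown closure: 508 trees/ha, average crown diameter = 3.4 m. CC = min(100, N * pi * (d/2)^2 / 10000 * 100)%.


(d/2)^2 = (3.4/2)^2 = 1.7^2 = 2.89
Crown area = 3.141593 * 2.89 = 9.07920 m^2
N * area / 10000 * 100 = 508 * 9.07920 / 10000 * 100 = 46.1223
CC = min(100, 46.1223) = 46.1223 ≈ 46.1%

46.1%


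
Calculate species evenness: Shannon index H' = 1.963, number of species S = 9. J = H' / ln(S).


ln(9) = 2.19722
J = H' / ln(S) = 1.963 / 2.19722 = 0.893402 ≈ 0.8934

0.8934


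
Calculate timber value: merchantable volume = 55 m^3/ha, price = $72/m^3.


Value = 55 * 72 = $3960/ha

$3960/ha


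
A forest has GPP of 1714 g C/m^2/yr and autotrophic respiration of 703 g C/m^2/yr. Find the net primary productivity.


NPP = GPP - Ra = 1714 - 703 = 1011 g C/m^2/yr

1011 g C/m^2/yr


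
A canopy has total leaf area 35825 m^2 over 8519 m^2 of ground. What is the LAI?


LAI = 35825 / 8519 = 4.2053 ≈ 4.21

4.21


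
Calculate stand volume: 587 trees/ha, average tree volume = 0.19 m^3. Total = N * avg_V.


V_stand = 587 * 0.19 = 111.53 ≈ 111.5 m^3/ha

111.5 m^3/ha


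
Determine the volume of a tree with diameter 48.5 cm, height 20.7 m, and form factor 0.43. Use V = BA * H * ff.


(D/200)^2 = (48.5/200)^2 = 0.2425^2 = 0.05880625
BA = 3.141593 * 0.05880625 = 0.184745 m^2
V = 0.184745 * 20.7 * 0.43 = 1.64442 ≈ 1.644 m^3

1.644 m^3


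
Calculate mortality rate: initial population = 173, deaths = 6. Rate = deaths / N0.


Mortality rate = 6 / 173 = 0.034682 ≈ 0.0347

0.0347


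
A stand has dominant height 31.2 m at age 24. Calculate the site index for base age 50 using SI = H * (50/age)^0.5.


50/24 = 2.08333
(2.08333)^0.5 = 1.44337
SI = 31.2 * 1.44337 = 45.0331 ≈ 45.0 m

45.0 m


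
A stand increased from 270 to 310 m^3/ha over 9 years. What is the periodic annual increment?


PAI = (V2 - V1) / period = (310 - 270) / 9 = 40 / 9 = 4.4444 ≈ 4.44 m^3/ha/yr

4.44 m^3/ha/yr


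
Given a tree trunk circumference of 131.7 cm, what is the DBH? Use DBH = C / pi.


DBH = C / pi = 131.7 / 3.141593 = 41.9214 ≈ 41.92 cm

41.92 cm


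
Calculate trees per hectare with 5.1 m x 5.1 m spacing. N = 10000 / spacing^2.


N = 10000 / 5.1^2 = 10000 / 26.01 = 384.468 ≈ 384 trees/ha

384 trees/ha


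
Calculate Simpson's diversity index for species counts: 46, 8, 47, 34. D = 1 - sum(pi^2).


Total N = 46 + 8 + 47 + 34 = 135
Per-species terms:
  p = 46/135 = 0.340741; p^2 = 0.340741^2 = 0.116104
  p = 8/135 = 0.059259; p^2 = 0.059259^2 = 0.003512
  p = 47/135 = 0.348148; p^2 = 0.348148^2 = 0.121207
  p = 34/135 = 0.251852; p^2 = 0.251852^2 = 0.063429
sum(p^2) = 0.116104 + 0.003512 + 0.121207 + 0.063429 = 0.304252
D = 1 - 0.304252 = 0.695748 ≈ 0.6957

0.6957


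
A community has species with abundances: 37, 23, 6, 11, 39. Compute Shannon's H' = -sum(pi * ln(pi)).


Total N = 37 + 23 + 6 + 11 + 39 = 116
Per-species terms:
  p = 37/116 = 0.318966; ln(p) = -1.142671; p*ln(p) = 0.318966 * (-1.142671) = -0.364473
  p = 23/116 = 0.198276; ln(p) = -1.618095; p*ln(p) = 0.198276 * (-1.618095) = -0.320829
  p = 6/116 = 0.051724; ln(p) = -2.961833; p*ln(p) = 0.051724 * (-2.961833) = -0.153198
  p = 11/116 = 0.094828; ln(p) = -2.355691; p*ln(p) = 0.094828 * (-2.355691) = -0.223385
  p = 39/116 = 0.336207; ln(p) = -1.090028; p*ln(p) = 0.336207 * (-1.090028) = -0.366475
sum(p*ln(p)) = (-0.364473) + (-0.320829) + (-0.153198) + (-0.223385) + (-0.366475) = -1.428360
H' = -(-1.428360) = 1.428360 ≈ 1.4284

1.4284


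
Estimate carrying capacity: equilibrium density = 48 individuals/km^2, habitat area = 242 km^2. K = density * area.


K = 48 * 242 = 11616 individuals

11616 individuals


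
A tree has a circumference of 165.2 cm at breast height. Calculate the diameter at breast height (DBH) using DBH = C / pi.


DBH = C / pi = 165.2 / 3.141593 = 52.5848 ≈ 52.58 cm

52.58 cm


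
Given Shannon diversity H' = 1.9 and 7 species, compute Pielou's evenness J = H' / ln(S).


ln(7) = 1.94591
J = H' / ln(S) = 1.9 / 1.94591 = 0.976407 ≈ 0.9764

0.9764


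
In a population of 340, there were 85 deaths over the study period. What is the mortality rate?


Mortality rate = 85 / 340 = 0.2500

0.2500


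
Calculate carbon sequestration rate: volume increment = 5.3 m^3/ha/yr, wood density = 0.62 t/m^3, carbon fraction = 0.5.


C = 5.3 * 0.62 * 0.5 = 1.643 ≈ 1.64 t C/ha/yr

1.64 t C/ha/yr


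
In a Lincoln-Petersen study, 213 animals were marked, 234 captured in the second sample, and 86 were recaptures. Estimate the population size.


N = M * C / R = 213 * 234 / 86 = 49842 / 86 = 579.56 ≈ 580

580 individuals


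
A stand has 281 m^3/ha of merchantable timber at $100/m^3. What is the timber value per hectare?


Value = 281 * 100 = $28100/ha

$28100/ha


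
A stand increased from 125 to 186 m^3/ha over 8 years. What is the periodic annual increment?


PAI = (V2 - V1) / period = (186 - 125) / 8 = 61 / 8 = 7.6250 ≈ 7.63 m^3/ha/yr

7.63 m^3/ha/yr


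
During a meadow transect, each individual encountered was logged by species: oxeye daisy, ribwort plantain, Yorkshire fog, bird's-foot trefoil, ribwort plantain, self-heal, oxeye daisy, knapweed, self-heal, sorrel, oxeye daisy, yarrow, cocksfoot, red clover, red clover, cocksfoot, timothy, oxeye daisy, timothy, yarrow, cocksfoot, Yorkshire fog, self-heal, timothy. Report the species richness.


Total individuals logged = 24
Distinct species (count of individuals): oxeye daisy (4), ribwort plantain (2), Yorkshire fog (2), bird's-foot trefoil (1), self-heal (3), knapweed (1), sorrel (1), yarrow (2), cocksfoot (3), red clover (2), timothy (3)
Species richness = number of distinct species = 11

11


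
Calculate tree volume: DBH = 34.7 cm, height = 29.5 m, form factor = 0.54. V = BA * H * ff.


(D/200)^2 = (34.7/200)^2 = 0.1735^2 = 0.03010225
BA = 3.141593 * 0.03010225 = 0.0945690 m^2
V = 0.0945690 * 29.5 * 0.54 = 1.50648 ≈ 1.506 m^3

1.506 m^3


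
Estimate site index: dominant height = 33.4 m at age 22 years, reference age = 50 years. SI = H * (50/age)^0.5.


50/22 = 2.27273
(2.27273)^0.5 = 1.50756
SI = 33.4 * 1.50756 = 50.3525 ≈ 50.4 m

50.4 m


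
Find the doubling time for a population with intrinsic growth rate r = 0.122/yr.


td = ln(2) / 0.122 = 0.693147 / 0.122 = 5.68153 ≈ 5.7 years

5.7 years


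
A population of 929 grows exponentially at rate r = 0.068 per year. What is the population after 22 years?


r*t = 0.068 * 22 = 1.496
exp(1.496) = 4.46380
N = 929 * 4.46380 = 4146.87 ≈ 4147

4147


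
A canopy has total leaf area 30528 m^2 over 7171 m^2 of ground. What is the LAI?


LAI = 30528 / 7171 = 4.2571 ≈ 4.26

4.26


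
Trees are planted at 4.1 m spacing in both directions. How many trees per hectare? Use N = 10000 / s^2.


N = 10000 / 4.1^2 = 10000 / 16.81 = 594.884 ≈ 595 trees/ha

595 trees/ha


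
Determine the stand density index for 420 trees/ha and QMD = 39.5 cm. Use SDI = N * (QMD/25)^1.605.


QMD/25 = 39.5/25 = 1.58
(1.58)^1.605 = exp(1.605 * ln(1.58)) = exp(1.605 * 0.457425) = exp(0.734167) = 2.08375
SDI = 420 * 2.08375 = 875.175 ≈ 875

875


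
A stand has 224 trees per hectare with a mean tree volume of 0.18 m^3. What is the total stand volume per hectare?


V_stand = 224 * 0.18 = 40.32 ≈ 40.3 m^3/ha

40.3 m^3/ha


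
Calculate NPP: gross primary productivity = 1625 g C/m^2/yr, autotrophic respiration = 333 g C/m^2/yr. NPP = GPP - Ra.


NPP = GPP - Ra = 1625 - 333 = 1292 g C/m^2/yr

1292 g C/m^2/yr


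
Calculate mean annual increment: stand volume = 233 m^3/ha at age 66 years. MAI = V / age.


MAI = 233 / 66 = 3.5303 ≈ 3.53 m^3/ha/yr

3.53 m^3/ha/yr


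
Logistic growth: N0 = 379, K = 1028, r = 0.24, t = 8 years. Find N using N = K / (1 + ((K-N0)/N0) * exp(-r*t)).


(K - N0)/N0 = (1028 - 379)/379 = 649/379 = 1.71240
r*t = 0.24 * 8 = 1.92; exp(-1.92) = 0.146607
1.71240 * 0.146607 = 0.251050
1 + 0.251050 = 1.25105
N = 1028 / 1.25105 = 821.710 ≈ 822

822


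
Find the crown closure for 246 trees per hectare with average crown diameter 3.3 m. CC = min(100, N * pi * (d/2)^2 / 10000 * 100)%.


(d/2)^2 = (3.3/2)^2 = 1.65^2 = 2.7225
Crown area = 3.141593 * 2.7225 = 8.55299 m^2
N * area / 10000 * 100 = 246 * 8.55299 / 10000 * 100 = 21.0404
CC = min(100, 21.0404) = 21.0404 ≈ 21.0%

21.0%


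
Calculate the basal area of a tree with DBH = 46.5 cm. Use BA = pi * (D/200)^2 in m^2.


D/200 = 46.5/200 = 0.2325 m
(D/200)^2 = 0.2325^2 = 0.05405625
BA = 3.141593 * 0.05405625 = 0.169823 ≈ 0.1698 m^2

0.1698 m^2


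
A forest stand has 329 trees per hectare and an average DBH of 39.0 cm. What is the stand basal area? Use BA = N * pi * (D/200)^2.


(D/200)^2 = (39.0/200)^2 = 0.195^2 = 0.038025
Individual BA = 3.141593 * 0.038025 = 0.119459 m^2
Stand BA = 329 * 0.119459 = 39.3020 ≈ 39.30 m^2/ha

39.30 m^2/ha


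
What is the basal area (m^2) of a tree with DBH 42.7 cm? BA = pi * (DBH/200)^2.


D/200 = 42.7/200 = 0.2135 m
(D/200)^2 = 0.2135^2 = 0.04558225
BA = 3.141593 * 0.04558225 = 0.143201 ≈ 0.1432 m^2

0.1432 m^2


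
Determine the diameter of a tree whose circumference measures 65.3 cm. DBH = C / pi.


DBH = C / pi = 65.3 / 3.141593 = 20.7856 ≈ 20.79 cm

20.79 cm


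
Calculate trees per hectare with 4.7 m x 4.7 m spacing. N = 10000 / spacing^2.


N = 10000 / 4.7^2 = 10000 / 22.09 = 452.694 ≈ 453 trees/ha

453 trees/ha


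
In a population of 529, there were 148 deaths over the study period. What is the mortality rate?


Mortality rate = 148 / 529 = 0.279773 ≈ 0.2798

0.2798


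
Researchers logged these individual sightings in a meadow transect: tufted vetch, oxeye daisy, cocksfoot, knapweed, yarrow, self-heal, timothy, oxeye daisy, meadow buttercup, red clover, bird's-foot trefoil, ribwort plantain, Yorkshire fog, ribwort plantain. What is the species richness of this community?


Total individuals logged = 14
Distinct species (count of individuals): tufted vetch (1), oxeye daisy (2), cocksfoot (1), knapweed (1), yarrow (1), self-heal (1), timothy (1), meadow buttercup (1), red clover (1), bird's-foot trefoil (1), ribwort plantain (2), Yorkshire fog (1)
Species richness = number of distinct species = 12

12


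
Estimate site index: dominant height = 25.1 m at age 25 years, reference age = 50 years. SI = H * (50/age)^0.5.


50/25 = 2.00000
(2.00000)^0.5 = 1.41421
SI = 25.1 * 1.41421 = 35.4967 ≈ 35.5 m

35.5 m


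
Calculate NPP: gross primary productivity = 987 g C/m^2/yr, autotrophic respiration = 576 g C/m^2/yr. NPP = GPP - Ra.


NPP = GPP - Ra = 987 - 576 = 411 g C/m^2/yr

411 g C/m^2/yr


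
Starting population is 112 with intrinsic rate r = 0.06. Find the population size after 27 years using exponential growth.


r*t = 0.06 * 27 = 1.62
exp(1.62) = 5.05309
N = 112 * 5.05309 = 565.946 ≈ 566

566


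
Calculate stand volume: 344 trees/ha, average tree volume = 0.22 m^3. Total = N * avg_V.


V_stand = 344 * 0.22 = 75.68 ≈ 75.7 m^3/ha

75.7 m^3/ha


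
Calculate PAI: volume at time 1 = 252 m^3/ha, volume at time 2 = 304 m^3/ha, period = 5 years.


PAI = (V2 - V1) / period = (304 - 252) / 5 = 52 / 5 = 10.40 m^3/ha/yr

10.40 m^3/ha/yr


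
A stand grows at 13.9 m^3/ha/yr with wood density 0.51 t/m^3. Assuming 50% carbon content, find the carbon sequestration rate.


C = 13.9 * 0.51 * 0.5 = 3.5445 ≈ 3.54 t C/ha/yr

3.54 t C/ha/yr


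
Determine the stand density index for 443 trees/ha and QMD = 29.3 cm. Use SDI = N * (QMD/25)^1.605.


QMD/25 = 29.3/25 = 1.172
(1.172)^1.605 = exp(1.605 * ln(1.172)) = exp(1.605 * 0.158712) = exp(0.254733) = 1.29012
SDI = 443 * 1.29012 = 571.523 ≈ 572

572


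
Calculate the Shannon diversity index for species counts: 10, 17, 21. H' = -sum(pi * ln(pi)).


Total N = 10 + 17 + 21 = 48
Per-species terms:
  p = 10/48 = 0.208333; ln(p) = -1.568618; p*ln(p) = 0.208333 * (-1.568618) = -0.326795
  p = 17/48 = 0.354167; ln(p) = -1.037987; p*ln(p) = 0.354167 * (-1.037987) = -0.367621
  p = 21/48 = 0.437500; ln(p) = -0.826679; p*ln(p) = 0.437500 * (-0.826679) = -0.361672
sum(p*ln(p)) = (-0.326795) + (-0.367621) + (-0.361672) = -1.056088
H' = -(-1.056088) = 1.056088 ≈ 1.0561

1.0561


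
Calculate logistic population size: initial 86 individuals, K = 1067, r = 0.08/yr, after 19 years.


(K - N0)/N0 = (1067 - 86)/86 = 981/86 = 11.4070
r*t = 0.08 * 19 = 1.52; exp(-1.52) = 0.218712
11.4070 * 0.218712 = 2.49485
1 + 2.49485 = 3.49485
N = 1067 / 3.49485 = 305.306 ≈ 305

305


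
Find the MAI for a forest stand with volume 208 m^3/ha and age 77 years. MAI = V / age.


MAI = 208 / 77 = 2.7013 ≈ 2.70 m^3/ha/yr

2.70 m^3/ha/yr


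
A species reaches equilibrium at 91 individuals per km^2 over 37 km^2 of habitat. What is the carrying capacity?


K = 91 * 37 = 3367 individuals

3367 individuals


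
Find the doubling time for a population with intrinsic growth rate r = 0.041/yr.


td = ln(2) / 0.041 = 0.693147 / 0.041 = 16.9060 ≈ 16.9 years

16.9 years


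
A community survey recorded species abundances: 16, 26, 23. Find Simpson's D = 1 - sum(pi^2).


Total N = 16 + 26 + 23 = 65
Per-species terms:
  p = 16/65 = 0.246154; p^2 = 0.246154^2 = 0.060592
  p = 26/65 = 0.400000; p^2 = 0.400000^2 = 0.160000
  p = 23/65 = 0.353846; p^2 = 0.353846^2 = 0.125207
sum(p^2) = 0.060592 + 0.160000 + 0.125207 = 0.345799
D = 1 - 0.345799 = 0.654201 ≈ 0.6542

0.6542


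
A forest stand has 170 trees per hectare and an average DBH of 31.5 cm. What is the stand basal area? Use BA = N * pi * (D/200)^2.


(D/200)^2 = (31.5/200)^2 = 0.1575^2 = 0.02480625
Individual BA = 3.141593 * 0.02480625 = 0.0779311 m^2
Stand BA = 170 * 0.0779311 = 13.2483 ≈ 13.25 m^2/ha

13.25 m^2/ha


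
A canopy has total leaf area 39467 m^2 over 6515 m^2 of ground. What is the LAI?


LAI = 39467 / 6515 = 6.0579 ≈ 6.06

6.06


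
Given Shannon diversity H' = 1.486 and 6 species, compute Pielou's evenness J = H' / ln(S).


ln(6) = 1.79176
J = H' / ln(S) = 1.486 / 1.79176 = 0.829352 ≈ 0.8294

0.8294


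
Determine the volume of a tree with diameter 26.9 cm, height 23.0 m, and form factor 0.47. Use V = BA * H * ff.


(D/200)^2 = (26.9/200)^2 = 0.1345^2 = 0.01809025
BA = 3.141593 * 0.01809025 = 0.0568322 m^2
V = 0.0568322 * 23.0 * 0.47 = 0.614356 ≈ 0.614 m^3

0.614 m^3


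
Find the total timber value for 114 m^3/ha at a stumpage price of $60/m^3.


Value = 114 * 60 = $6840/ha

$6840/ha


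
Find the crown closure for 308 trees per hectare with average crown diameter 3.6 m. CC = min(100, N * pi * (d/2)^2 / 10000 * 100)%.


(d/2)^2 = (3.6/2)^2 = 1.8^2 = 3.24
Crown area = 3.141593 * 3.24 = 10.1788 m^2
N * area / 10000 * 100 = 308 * 10.1788 / 10000 * 100 = 31.3507
CC = min(100, 31.3507) = 31.3507 ≈ 31.4%

31.4%


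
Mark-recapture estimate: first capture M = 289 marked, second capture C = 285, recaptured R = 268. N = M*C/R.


N = M * C / R = 289 * 285 / 268 = 82365 / 268 = 307.33 ≈ 307

307 individuals


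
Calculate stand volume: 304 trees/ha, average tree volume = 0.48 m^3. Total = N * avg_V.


V_stand = 304 * 0.48 = 145.92 ≈ 145.9 m^3/ha

145.9 m^3/ha


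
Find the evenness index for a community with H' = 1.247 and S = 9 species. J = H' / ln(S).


ln(9) = 2.19722
J = H' / ln(S) = 1.247 / 2.19722 = 0.567535 ≈ 0.5675

0.5675


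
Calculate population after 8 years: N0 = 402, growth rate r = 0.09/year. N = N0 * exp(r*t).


r*t = 0.09 * 8 = 0.72
exp(0.72) = 2.05443
N = 402 * 2.05443 = 825.881 ≈ 826

826


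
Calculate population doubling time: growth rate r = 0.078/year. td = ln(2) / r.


td = ln(2) / 0.078 = 0.693147 / 0.078 = 8.88650 ≈ 8.9 years

8.9 years


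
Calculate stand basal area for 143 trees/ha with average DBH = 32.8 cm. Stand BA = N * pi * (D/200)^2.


(D/200)^2 = (32.8/200)^2 = 0.164^2 = 0.026896
Individual BA = 3.141593 * 0.026896 = 0.0844963 m^2
Stand BA = 143 * 0.0844963 = 12.0830 ≈ 12.08 m^2/ha

12.08 m^2/ha


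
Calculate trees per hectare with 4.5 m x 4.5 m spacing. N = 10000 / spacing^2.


N = 10000 / 4.5^2 = 10000 / 20.25 = 493.827 ≈ 494 trees/ha

494 trees/ha
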